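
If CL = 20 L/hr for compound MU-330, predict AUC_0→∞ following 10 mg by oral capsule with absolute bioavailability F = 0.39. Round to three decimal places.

AUC = 0.195 mg/L·hr

AUC_0→∞ = F × Dose / CL
        = 0.39 × 10 / 20 = 0.195 mg/L·hr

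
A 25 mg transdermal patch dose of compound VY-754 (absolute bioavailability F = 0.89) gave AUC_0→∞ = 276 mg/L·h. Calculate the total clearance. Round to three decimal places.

CL = 0.081 L/h

CL = F × Dose / AUC_0→∞
   = 0.89 × 25 / 276 = 0.0806159 L/h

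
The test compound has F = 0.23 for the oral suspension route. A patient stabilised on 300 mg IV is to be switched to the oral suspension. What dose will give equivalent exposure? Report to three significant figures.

For equal systemic exposure: F × D_ev = D_iv
D_ev = D_iv / F = 300 / 0.23 = 1304.35 mg

D_oral = 1300 mg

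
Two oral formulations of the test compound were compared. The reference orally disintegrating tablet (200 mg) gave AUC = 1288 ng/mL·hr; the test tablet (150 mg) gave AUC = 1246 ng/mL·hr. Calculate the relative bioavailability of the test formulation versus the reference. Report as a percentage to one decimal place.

F_rel = (AUC_test/D_test) / (AUC_ref/D_ref)
      = (1246/150) / (1288/200)
      = 8.30667 / 6.44 = 1.2899 = 128.99%

F_rel = 129.0%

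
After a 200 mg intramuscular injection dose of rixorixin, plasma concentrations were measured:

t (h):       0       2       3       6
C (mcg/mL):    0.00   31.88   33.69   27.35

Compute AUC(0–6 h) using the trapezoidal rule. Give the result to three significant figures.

AUC = 156 mcg/mL·h

Trapezoidal AUC_0→6:
  [0→2]: (0.00+31.88)/2 × 2 = 31.88
  [2→3]: (31.88+33.69)/2 × 1 = 32.785
  [3→6]: (33.69+27.35)/2 × 3 = 91.56
  Sum = 156.225 mcg/mL·h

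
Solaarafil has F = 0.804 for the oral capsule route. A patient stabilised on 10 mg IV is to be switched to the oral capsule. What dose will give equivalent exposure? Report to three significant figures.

D_oral = 12.4 mg

For equal systemic exposure: F × D_ev = D_iv
D_ev = D_iv / F = 10 / 0.804 = 12.4378 mg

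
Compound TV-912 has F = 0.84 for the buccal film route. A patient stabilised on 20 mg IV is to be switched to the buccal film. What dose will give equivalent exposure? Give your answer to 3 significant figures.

D_buccal = 23.8 mg

For equal systemic exposure: F × D_ev = D_iv
D_ev = D_iv / F = 20 / 0.84 = 23.8095 mg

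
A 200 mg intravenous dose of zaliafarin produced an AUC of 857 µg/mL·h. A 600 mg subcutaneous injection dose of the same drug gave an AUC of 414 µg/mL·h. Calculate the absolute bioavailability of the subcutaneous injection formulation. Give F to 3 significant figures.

F = (AUC_ev / D_ev) / (AUC_iv / D_iv)
  = (414/600) / (857/200)
  = 0.69 / 4.285 = 0.1610

F = 0.161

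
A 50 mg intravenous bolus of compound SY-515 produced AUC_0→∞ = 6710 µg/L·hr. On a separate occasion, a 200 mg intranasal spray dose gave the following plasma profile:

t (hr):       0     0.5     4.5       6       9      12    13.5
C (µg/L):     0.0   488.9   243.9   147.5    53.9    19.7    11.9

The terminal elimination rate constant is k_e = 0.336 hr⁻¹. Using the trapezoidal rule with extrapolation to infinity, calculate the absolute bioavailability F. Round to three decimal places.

F = 0.088

Trapezoidal AUC_0→13.5 (intranasal spray):
  [0→0.5]: (0.0+488.9)/2 × 0.5 = 122.225
  [0.5→4.5]: (488.9+243.9)/2 × 4 = 1465.6
  [4.5→6]: (243.9+147.5)/2 × 1.5 = 293.55
  [6→9]: (147.5+53.9)/2 × 3 = 302.1
  [9→12]: (53.9+19.7)/2 × 3 = 110.4
  [12→13.5]: (19.7+11.9)/2 × 1.5 = 23.7
  Sum = 2317.575 µg/L·hr
Tail: C_last/k_e = 11.9/0.336 = 35.417
AUC_0→∞ (intranasal spray) = 2317.575 + 35.417 = 2352.992 µg/L·hr
F = (AUC_ev/D_ev)/(AUC_iv/D_iv) = (2352.992/200)/(6710/50) = 11.76496/134.2 = 0.0877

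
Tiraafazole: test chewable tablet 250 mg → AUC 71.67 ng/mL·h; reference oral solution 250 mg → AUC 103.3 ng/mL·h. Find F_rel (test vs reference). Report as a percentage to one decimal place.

F_rel = 69.4%

F_rel = (AUC_test/D_test) / (AUC_ref/D_ref)
      = (71.67/250) / (103.3/250)
      = 0.28668 / 0.4132 = 0.6938 = 69.38%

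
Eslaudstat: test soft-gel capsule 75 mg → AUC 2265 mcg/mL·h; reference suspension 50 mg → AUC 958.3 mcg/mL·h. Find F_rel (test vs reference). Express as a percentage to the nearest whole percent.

F_rel = 158%

F_rel = (AUC_test/D_test) / (AUC_ref/D_ref)
      = (2265/75) / (958.3/50)
      = 30.2 / 19.166 = 1.5757 = 157.57%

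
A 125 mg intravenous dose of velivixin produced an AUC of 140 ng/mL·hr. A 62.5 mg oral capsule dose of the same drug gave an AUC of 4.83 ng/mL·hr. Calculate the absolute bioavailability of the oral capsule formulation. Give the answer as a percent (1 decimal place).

F = 6.9%

F = (AUC_ev / D_ev) / (AUC_iv / D_iv)
  = (4.83/62.5) / (140/125)
  = 0.07728 / 1.12 = 0.0690
  = 6.90%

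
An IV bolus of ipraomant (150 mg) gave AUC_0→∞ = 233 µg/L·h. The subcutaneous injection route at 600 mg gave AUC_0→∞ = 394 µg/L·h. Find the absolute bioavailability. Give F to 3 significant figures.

F = 0.423

F = (AUC_ev / D_ev) / (AUC_iv / D_iv)
  = (394/600) / (233/150)
  = 0.656667 / 1.55333 = 0.4227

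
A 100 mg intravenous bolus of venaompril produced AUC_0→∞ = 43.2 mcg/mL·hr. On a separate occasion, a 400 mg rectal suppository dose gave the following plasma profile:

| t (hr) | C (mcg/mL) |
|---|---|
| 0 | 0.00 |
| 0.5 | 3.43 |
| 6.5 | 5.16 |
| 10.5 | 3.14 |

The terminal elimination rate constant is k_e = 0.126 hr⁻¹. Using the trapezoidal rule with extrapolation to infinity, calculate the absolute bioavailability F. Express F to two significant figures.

Trapezoidal AUC_0→10.5 (rectal suppository):
  [0→0.5]: (0.00+3.43)/2 × 0.5 = 0.8575
  [0.5→6.5]: (3.43+5.16)/2 × 6 = 25.77
  [6.5→10.5]: (5.16+3.14)/2 × 4 = 16.6
  Sum = 43.2275 mcg/mL·hr
Tail: C_last/k_e = 3.14/0.126 = 24.921
AUC_0→∞ (rectal suppository) = 43.2275 + 24.921 = 68.1485 mcg/mL·hr
F = (AUC_ev/D_ev)/(AUC_iv/D_iv) = (68.1485/400)/(43.2/100) = 0.17037125/0.432 = 0.3944

F = 0.39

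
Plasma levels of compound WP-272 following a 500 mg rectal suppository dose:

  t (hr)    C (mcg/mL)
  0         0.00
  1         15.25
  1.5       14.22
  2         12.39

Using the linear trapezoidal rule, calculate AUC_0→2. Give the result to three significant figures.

AUC = 21.6 mcg/mL·hr

Trapezoidal AUC_0→2:
  [0→1]: (0.00+15.25)/2 × 1 = 7.625
  [1→1.5]: (15.25+14.22)/2 × 0.5 = 7.3675
  [1.5→2]: (14.22+12.39)/2 × 0.5 = 6.6525
  Sum = 21.645 mcg/mL·hr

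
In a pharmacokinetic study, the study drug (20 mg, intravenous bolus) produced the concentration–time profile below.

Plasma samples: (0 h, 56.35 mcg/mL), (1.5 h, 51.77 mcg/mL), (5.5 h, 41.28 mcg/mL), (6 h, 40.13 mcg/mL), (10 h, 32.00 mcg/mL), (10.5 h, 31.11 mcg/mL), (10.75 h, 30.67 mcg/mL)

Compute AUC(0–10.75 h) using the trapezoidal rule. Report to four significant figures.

AUC = 455.3 mcg/mL·h

Trapezoidal AUC_0→10.75:
  [0→1.5]: (56.35+51.77)/2 × 1.5 = 81.09
  [1.5→5.5]: (51.77+41.28)/2 × 4 = 186.1
  [5.5→6]: (41.28+40.13)/2 × 0.5 = 20.3525
  [6→10]: (40.13+32.00)/2 × 4 = 144.26
  [10→10.5]: (32.00+31.11)/2 × 0.5 = 15.7775
  [10.5→10.75]: (31.11+30.67)/2 × 0.25 = 7.7225
  Sum = 455.3025 mcg/mL·h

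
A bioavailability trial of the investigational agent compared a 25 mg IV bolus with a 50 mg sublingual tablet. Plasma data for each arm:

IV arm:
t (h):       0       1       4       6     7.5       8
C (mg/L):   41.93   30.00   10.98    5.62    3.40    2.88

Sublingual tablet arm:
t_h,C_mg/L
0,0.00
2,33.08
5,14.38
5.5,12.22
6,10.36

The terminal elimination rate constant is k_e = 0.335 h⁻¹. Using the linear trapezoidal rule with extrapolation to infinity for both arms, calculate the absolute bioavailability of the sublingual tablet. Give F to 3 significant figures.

F = 0.563

Trapezoidal AUC_0→8 (IV):
  [0→1]: (41.93+30.00)/2 × 1 = 35.965
  [1→4]: (30.00+10.98)/2 × 3 = 61.47
  [4→6]: (10.98+5.62)/2 × 2 = 16.6
  [6→7.5]: (5.62+3.40)/2 × 1.5 = 6.765
  [7.5→8]: (3.40+2.88)/2 × 0.5 = 1.57
  Sum = 122.37 mg/L·h
IV tail: 2.88/0.335 = 8.597; AUC_iv,0→∞ = 122.37 + 8.597 = 130.967 mg/L·h
Trapezoidal AUC_0→6 (sublingual tablet):
  [0→2]: (0.00+33.08)/2 × 2 = 33.08
  [2→5]: (33.08+14.38)/2 × 3 = 71.19
  [5→5.5]: (14.38+12.22)/2 × 0.5 = 6.65
  [5.5→6]: (12.22+10.36)/2 × 0.5 = 5.645
  Sum = 116.565 mg/L·h
sublingual tablet tail: 10.36/0.335 = 30.925; AUC_ev,0→∞ = 116.565 + 30.925 = 147.49 mg/L·h
F = (AUC_ev/D_ev)/(AUC_iv/D_iv) = (147.49/50)/(130.967/25) = 2.9498/5.23868 = 0.5631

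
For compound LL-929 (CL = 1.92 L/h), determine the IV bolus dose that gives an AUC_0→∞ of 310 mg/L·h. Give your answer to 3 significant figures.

Dose = 595 mg

Dose_iv = CL × AUC_0→∞
     = 1.92 × 310 = 595.2 mg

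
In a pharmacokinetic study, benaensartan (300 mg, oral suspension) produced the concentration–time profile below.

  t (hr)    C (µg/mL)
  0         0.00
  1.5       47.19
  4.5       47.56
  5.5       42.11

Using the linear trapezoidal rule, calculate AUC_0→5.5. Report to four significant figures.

Trapezoidal AUC_0→5.5:
  [0→1.5]: (0.00+47.19)/2 × 1.5 = 35.3925
  [1.5→4.5]: (47.19+47.56)/2 × 3 = 142.125
  [4.5→5.5]: (47.56+42.11)/2 × 1 = 44.835
  Sum = 222.3525 µg/mL·hr

AUC = 222.4 µg/mL·hr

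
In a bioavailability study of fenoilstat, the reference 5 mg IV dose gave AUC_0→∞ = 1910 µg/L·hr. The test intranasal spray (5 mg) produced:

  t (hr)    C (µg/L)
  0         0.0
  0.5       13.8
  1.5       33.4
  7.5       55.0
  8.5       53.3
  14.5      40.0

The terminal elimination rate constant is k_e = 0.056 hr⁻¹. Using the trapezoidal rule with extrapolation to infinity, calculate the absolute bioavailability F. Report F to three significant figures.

Trapezoidal AUC_0→14.5 (intranasal spray):
  [0→0.5]: (0.0+13.8)/2 × 0.5 = 3.45
  [0.5→1.5]: (13.8+33.4)/2 × 1 = 23.6
  [1.5→7.5]: (33.4+55.0)/2 × 6 = 265.2
  [7.5→8.5]: (55.0+53.3)/2 × 1 = 54.15
  [8.5→14.5]: (53.3+40.0)/2 × 6 = 279.9
  Sum = 626.3 µg/L·hr
Tail: C_last/k_e = 40.0/0.056 = 714.286
AUC_0→∞ (intranasal spray) = 626.3 + 714.286 = 1340.586 µg/L·hr
F = (AUC_ev/D_ev)/(AUC_iv/D_iv) = (1340.586/5)/(1910/5) = 268.1172/382 = 0.7019

F = 0.702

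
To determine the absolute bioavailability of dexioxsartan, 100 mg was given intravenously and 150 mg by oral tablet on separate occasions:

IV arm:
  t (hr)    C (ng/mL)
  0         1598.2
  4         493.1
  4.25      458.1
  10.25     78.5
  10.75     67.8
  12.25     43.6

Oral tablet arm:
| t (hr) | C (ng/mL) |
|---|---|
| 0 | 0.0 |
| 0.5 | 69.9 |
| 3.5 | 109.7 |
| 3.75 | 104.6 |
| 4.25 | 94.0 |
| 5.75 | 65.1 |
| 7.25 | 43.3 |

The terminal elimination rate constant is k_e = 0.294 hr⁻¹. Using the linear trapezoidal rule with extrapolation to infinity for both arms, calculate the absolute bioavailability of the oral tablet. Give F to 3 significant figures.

Trapezoidal AUC_0→12.25 (IV):
  [0→4]: (1598.2+493.1)/2 × 4 = 4182.6
  [4→4.25]: (493.1+458.1)/2 × 0.25 = 118.9
  [4.25→10.25]: (458.1+78.5)/2 × 6 = 1609.8
  [10.25→10.75]: (78.5+67.8)/2 × 0.5 = 36.575
  [10.75→12.25]: (67.8+43.6)/2 × 1.5 = 83.55
  Sum = 6031.425 ng/mL·hr
IV tail: 43.6/0.294 = 148.299; AUC_iv,0→∞ = 6031.425 + 148.299 = 6179.724 ng/mL·hr
Trapezoidal AUC_0→7.25 (oral tablet):
  [0→0.5]: (0.0+69.9)/2 × 0.5 = 17.475
  [0.5→3.5]: (69.9+109.7)/2 × 3 = 269.4
  [3.5→3.75]: (109.7+104.6)/2 × 0.25 = 26.7875
  [3.75→4.25]: (104.6+94.0)/2 × 0.5 = 49.65
  [4.25→5.75]: (94.0+65.1)/2 × 1.5 = 119.325
  [5.75→7.25]: (65.1+43.3)/2 × 1.5 = 81.3
  Sum = 563.9375 ng/mL·hr
oral tablet tail: 43.3/0.294 = 147.279; AUC_ev,0→∞ = 563.9375 + 147.279 = 711.2165 ng/mL·hr
F = (AUC_ev/D_ev)/(AUC_iv/D_iv) = (711.2165/150)/(6179.724/100) = 4.74144/61.79724 = 0.0767

F = 0.0767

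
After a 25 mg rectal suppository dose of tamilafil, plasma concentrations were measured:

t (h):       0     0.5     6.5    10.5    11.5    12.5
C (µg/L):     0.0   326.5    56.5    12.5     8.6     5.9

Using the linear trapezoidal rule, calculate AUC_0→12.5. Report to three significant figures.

AUC = 1390 µg/L·h

Trapezoidal AUC_0→12.5:
  [0→0.5]: (0.0+326.5)/2 × 0.5 = 81.625
  [0.5→6.5]: (326.5+56.5)/2 × 6 = 1149.0
  [6.5→10.5]: (56.5+12.5)/2 × 4 = 138.0
  [10.5→11.5]: (12.5+8.6)/2 × 1 = 10.55
  [11.5→12.5]: (8.6+5.9)/2 × 1 = 7.25
  Sum = 1386.425 µg/L·h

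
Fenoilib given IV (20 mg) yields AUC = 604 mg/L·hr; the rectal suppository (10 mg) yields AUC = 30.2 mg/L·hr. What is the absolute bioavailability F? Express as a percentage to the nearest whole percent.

F = 10%

F = (AUC_ev / D_ev) / (AUC_iv / D_iv)
  = (30.2/10) / (604/20)
  = 3.02 / 30.2 = 0.1000
  = 10.00%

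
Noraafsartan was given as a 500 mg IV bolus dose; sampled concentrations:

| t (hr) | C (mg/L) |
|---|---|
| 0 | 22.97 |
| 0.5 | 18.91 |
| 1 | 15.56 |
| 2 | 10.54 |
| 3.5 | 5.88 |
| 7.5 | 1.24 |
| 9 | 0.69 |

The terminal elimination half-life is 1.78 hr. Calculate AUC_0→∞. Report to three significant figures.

AUC = 61.9 mg/L·hr

Trapezoidal AUC_0→9:
  [0→0.5]: (22.97+18.91)/2 × 0.5 = 10.47
  [0.5→1]: (18.91+15.56)/2 × 0.5 = 8.6175
  [1→2]: (15.56+10.54)/2 × 1 = 13.05
  [2→3.5]: (10.54+5.88)/2 × 1.5 = 12.315
  [3.5→7.5]: (5.88+1.24)/2 × 4 = 14.24
  [7.5→9]: (1.24+0.69)/2 × 1.5 = 1.4475
  Sum = 60.14 mg/L·hr
k_e = ln2 / t½ = 0.693147 / 1.78 = 0.3894 hr^-1
Extrapolated tail: C_last / k_e = 0.69 / 0.3894 = 1.772
AUC_0→∞ = 60.14 + 1.772 = 61.912 mg/L·hr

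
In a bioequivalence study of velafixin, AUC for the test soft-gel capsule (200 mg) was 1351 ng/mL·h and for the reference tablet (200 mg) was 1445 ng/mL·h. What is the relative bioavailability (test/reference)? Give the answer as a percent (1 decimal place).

F_rel = (AUC_test/D_test) / (AUC_ref/D_ref)
      = (1351/200) / (1445/200)
      = 6.755 / 7.225 = 0.9349 = 93.49%

F_rel = 93.5%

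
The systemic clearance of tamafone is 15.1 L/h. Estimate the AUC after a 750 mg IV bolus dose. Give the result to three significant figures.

AUC = 49.7 mg/L·h

AUC_0→∞ = Dose_iv / CL
        = 750 / 15.1 = 49.6689 mg/L·h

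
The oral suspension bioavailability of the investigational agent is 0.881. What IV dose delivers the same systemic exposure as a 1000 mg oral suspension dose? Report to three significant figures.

D_iv = 881 mg

Systemic exposure from an extravascular dose = F × D_ev, so the equivalent IV dose is F × D_ev.
D_iv = F × D_ev = 0.881 × 1000 = 881 mg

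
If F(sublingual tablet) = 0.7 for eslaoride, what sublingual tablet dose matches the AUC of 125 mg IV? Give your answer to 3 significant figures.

For equal systemic exposure: F × D_ev = D_iv
D_ev = D_iv / F = 125 / 0.7 = 178.571 mg

D_sublingual = 179 mg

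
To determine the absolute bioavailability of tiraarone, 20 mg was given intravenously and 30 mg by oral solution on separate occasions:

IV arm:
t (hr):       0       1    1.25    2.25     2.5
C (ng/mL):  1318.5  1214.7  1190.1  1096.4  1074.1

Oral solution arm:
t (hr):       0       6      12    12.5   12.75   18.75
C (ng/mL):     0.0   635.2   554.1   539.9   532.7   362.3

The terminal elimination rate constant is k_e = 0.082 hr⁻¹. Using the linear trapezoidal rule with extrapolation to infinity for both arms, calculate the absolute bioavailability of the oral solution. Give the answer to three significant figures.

F = 0.538

Trapezoidal AUC_0→2.5 (IV):
  [0→1]: (1318.5+1214.7)/2 × 1 = 1266.6
  [1→1.25]: (1214.7+1190.1)/2 × 0.25 = 300.6
  [1.25→2.25]: (1190.1+1096.4)/2 × 1 = 1143.25
  [2.25→2.5]: (1096.4+1074.1)/2 × 0.25 = 271.3125
  Sum = 2981.7625 ng/mL·hr
IV tail: 1074.1/0.082 = 13098.780; AUC_iv,0→∞ = 2981.7625 + 13098.780 = 16080.5425 ng/mL·hr
Trapezoidal AUC_0→18.75 (oral solution):
  [0→6]: (0.0+635.2)/2 × 6 = 1905.6
  [6→12]: (635.2+554.1)/2 × 6 = 3567.9
  [12→12.5]: (554.1+539.9)/2 × 0.5 = 273.5
  [12.5→12.75]: (539.9+532.7)/2 × 0.25 = 134.075
  [12.75→18.75]: (532.7+362.3)/2 × 6 = 2685.0
  Sum = 8566.075 ng/mL·hr
oral solution tail: 362.3/0.082 = 4418.293; AUC_ev,0→∞ = 8566.075 + 4418.293 = 12984.368 ng/mL·hr
F = (AUC_ev/D_ev)/(AUC_iv/D_iv) = (12984.368/30)/(16080.5425/20) = 432.812/804.027 = 0.5383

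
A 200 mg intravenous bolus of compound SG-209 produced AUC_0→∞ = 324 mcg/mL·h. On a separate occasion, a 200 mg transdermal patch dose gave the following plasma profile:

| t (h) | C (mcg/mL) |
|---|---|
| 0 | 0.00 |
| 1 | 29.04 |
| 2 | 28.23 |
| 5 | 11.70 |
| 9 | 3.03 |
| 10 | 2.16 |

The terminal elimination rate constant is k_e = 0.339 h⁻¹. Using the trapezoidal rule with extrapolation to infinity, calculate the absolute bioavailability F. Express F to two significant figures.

F = 0.44

Trapezoidal AUC_0→10 (transdermal patch):
  [0→1]: (0.00+29.04)/2 × 1 = 14.52
  [1→2]: (29.04+28.23)/2 × 1 = 28.635
  [2→5]: (28.23+11.70)/2 × 3 = 59.895
  [5→9]: (11.70+3.03)/2 × 4 = 29.46
  [9→10]: (3.03+2.16)/2 × 1 = 2.595
  Sum = 135.105 mcg/mL·h
Tail: C_last/k_e = 2.16/0.339 = 6.372
AUC_0→∞ (transdermal patch) = 135.105 + 6.372 = 141.477 mcg/mL·h
F = (AUC_ev/D_ev)/(AUC_iv/D_iv) = (141.477/200)/(324/200) = 0.707385/1.62 = 0.4367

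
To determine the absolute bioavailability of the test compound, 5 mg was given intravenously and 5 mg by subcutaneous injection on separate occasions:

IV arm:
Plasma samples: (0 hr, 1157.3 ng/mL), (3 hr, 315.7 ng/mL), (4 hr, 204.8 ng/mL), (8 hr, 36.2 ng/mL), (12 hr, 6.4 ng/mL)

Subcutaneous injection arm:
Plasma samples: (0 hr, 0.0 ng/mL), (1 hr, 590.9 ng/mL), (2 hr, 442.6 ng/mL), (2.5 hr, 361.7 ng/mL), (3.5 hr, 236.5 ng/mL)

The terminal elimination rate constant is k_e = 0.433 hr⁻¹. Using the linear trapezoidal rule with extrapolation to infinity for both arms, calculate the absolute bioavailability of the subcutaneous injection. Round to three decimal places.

F = 0.609

Trapezoidal AUC_0→12 (IV):
  [0→3]: (1157.3+315.7)/2 × 3 = 2209.5
  [3→4]: (315.7+204.8)/2 × 1 = 260.25
  [4→8]: (204.8+36.2)/2 × 4 = 482.0
  [8→12]: (36.2+6.4)/2 × 4 = 85.2
  Sum = 3036.95 ng/mL·hr
IV tail: 6.4/0.433 = 14.781; AUC_iv,0→∞ = 3036.95 + 14.781 = 3051.731 ng/mL·hr
Trapezoidal AUC_0→3.5 (subcutaneous injection):
  [0→1]: (0.0+590.9)/2 × 1 = 295.45
  [1→2]: (590.9+442.6)/2 × 1 = 516.75
  [2→2.5]: (442.6+361.7)/2 × 0.5 = 201.075
  [2.5→3.5]: (361.7+236.5)/2 × 1 = 299.1
  Sum = 1312.375 ng/mL·hr
subcutaneous injection tail: 236.5/0.433 = 546.189; AUC_ev,0→∞ = 1312.375 + 546.189 = 1858.564 ng/mL·hr
F = (AUC_ev/D_ev)/(AUC_iv/D_iv) = (1858.564/5)/(3051.731/5) = 371.7128/610.3462 = 0.6090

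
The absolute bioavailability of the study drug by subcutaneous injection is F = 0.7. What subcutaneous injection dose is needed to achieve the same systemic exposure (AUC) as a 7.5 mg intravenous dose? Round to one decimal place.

D_subcutaneous = 10.7 mg

For equal systemic exposure: F × D_ev = D_iv
D_ev = D_iv / F = 7.5 / 0.7 = 10.7143 mg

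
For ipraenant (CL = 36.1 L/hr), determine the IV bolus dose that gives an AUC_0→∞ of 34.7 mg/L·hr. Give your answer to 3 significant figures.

Dose = 1250 mg

Dose_iv = CL × AUC_0→∞
     = 36.1 × 34.7 = 1252.67 mg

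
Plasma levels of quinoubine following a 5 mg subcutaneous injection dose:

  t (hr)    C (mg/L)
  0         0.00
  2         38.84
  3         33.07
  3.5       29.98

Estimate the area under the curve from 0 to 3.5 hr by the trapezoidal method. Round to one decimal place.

AUC = 90.6 mg/L·hr

Trapezoidal AUC_0→3.5:
  [0→2]: (0.00+38.84)/2 × 2 = 38.84
  [2→3]: (38.84+33.07)/2 × 1 = 35.955
  [3→3.5]: (33.07+29.98)/2 × 0.5 = 15.7625
  Sum = 90.5575 mg/L·hr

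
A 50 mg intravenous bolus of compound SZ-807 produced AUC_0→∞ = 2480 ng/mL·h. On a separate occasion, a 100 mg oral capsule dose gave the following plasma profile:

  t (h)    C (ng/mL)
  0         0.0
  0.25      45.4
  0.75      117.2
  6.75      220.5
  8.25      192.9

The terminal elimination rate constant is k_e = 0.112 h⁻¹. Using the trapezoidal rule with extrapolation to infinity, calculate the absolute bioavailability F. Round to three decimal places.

Trapezoidal AUC_0→8.25 (oral capsule):
  [0→0.25]: (0.0+45.4)/2 × 0.25 = 5.675
  [0.25→0.75]: (45.4+117.2)/2 × 0.5 = 40.65
  [0.75→6.75]: (117.2+220.5)/2 × 6 = 1013.1
  [6.75→8.25]: (220.5+192.9)/2 × 1.5 = 310.05
  Sum = 1369.475 ng/mL·h
Tail: C_last/k_e = 192.9/0.112 = 1722.321
AUC_0→∞ (oral capsule) = 1369.475 + 1722.321 = 3091.796 ng/mL·h
F = (AUC_ev/D_ev)/(AUC_iv/D_iv) = (3091.796/100)/(2480/50) = 30.91796/49.6 = 0.6233

F = 0.623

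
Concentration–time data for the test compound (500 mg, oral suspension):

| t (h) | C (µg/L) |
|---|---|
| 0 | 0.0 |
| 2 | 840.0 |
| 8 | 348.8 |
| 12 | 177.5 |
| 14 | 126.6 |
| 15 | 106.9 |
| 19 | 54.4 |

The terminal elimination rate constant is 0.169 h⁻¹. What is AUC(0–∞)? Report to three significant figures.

AUC = 6520 µg/L·h

Trapezoidal AUC_0→19:
  [0→2]: (0.0+840.0)/2 × 2 = 840.0
  [2→8]: (840.0+348.8)/2 × 6 = 3566.4
  [8→12]: (348.8+177.5)/2 × 4 = 1052.6
  [12→14]: (177.5+126.6)/2 × 2 = 304.1
  [14→15]: (126.6+106.9)/2 × 1 = 116.75
  [15→19]: (106.9+54.4)/2 × 4 = 322.6
  Sum = 6202.45 µg/L·h
Extrapolated tail: C_last / k_e = 54.4 / 0.169 = 321.893
AUC_0→∞ = 6202.45 + 321.893 = 6524.343 µg/L·h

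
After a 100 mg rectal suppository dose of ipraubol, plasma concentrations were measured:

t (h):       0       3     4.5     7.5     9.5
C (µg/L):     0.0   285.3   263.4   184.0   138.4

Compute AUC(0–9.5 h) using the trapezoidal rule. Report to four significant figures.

AUC = 1833 µg/L·h

Trapezoidal AUC_0→9.5:
  [0→3]: (0.0+285.3)/2 × 3 = 427.95
  [3→4.5]: (285.3+263.4)/2 × 1.5 = 411.525
  [4.5→7.5]: (263.4+184.0)/2 × 3 = 671.1
  [7.5→9.5]: (184.0+138.4)/2 × 2 = 322.4
  Sum = 1832.975 µg/L·h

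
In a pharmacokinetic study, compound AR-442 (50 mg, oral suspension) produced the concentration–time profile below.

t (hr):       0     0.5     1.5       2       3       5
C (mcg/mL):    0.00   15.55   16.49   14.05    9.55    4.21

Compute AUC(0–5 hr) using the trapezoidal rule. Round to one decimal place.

Trapezoidal AUC_0→5:
  [0→0.5]: (0.00+15.55)/2 × 0.5 = 3.8875
  [0.5→1.5]: (15.55+16.49)/2 × 1 = 16.02
  [1.5→2]: (16.49+14.05)/2 × 0.5 = 7.635
  [2→3]: (14.05+9.55)/2 × 1 = 11.8
  [3→5]: (9.55+4.21)/2 × 2 = 13.76
  Sum = 53.1025 mcg/mL·hr

AUC = 53.1 mcg/mL·hr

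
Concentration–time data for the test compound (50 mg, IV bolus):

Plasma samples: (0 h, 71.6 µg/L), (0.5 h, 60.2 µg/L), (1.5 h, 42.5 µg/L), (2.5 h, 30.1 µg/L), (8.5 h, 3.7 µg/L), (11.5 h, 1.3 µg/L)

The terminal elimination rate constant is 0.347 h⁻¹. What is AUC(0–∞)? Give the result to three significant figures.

AUC = 233 µg/L·h

Trapezoidal AUC_0→11.5:
  [0→0.5]: (71.6+60.2)/2 × 0.5 = 32.95
  [0.5→1.5]: (60.2+42.5)/2 × 1 = 51.35
  [1.5→2.5]: (42.5+30.1)/2 × 1 = 36.3
  [2.5→8.5]: (30.1+3.7)/2 × 6 = 101.4
  [8.5→11.5]: (3.7+1.3)/2 × 3 = 7.5
  Sum = 229.5 µg/L·h
Extrapolated tail: C_last / k_e = 1.3 / 0.347 = 3.746
AUC_0→∞ = 229.5 + 3.746 = 233.246 µg/L·h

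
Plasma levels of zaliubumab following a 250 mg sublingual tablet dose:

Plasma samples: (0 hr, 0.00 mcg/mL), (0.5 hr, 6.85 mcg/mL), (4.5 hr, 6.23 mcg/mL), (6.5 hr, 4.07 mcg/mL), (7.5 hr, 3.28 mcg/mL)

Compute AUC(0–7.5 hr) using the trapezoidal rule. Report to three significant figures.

Trapezoidal AUC_0→7.5:
  [0→0.5]: (0.00+6.85)/2 × 0.5 = 1.7125
  [0.5→4.5]: (6.85+6.23)/2 × 4 = 26.16
  [4.5→6.5]: (6.23+4.07)/2 × 2 = 10.3
  [6.5→7.5]: (4.07+3.28)/2 × 1 = 3.675
  Sum = 41.8475 mcg/mL·hr

AUC = 41.8 mcg/mL·hr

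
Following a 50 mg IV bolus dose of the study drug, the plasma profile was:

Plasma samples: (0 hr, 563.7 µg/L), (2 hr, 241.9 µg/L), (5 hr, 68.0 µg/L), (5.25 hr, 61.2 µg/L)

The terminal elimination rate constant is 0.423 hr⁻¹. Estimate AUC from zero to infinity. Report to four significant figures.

Trapezoidal AUC_0→5.25:
  [0→2]: (563.7+241.9)/2 × 2 = 805.6
  [2→5]: (241.9+68.0)/2 × 3 = 464.85
  [5→5.25]: (68.0+61.2)/2 × 0.25 = 16.15
  Sum = 1286.6 µg/L·hr
Extrapolated tail: C_last / k_e = 61.2 / 0.423 = 144.681
AUC_0→∞ = 1286.6 + 144.681 = 1431.281 µg/L·hr

AUC = 1431 µg/L·hr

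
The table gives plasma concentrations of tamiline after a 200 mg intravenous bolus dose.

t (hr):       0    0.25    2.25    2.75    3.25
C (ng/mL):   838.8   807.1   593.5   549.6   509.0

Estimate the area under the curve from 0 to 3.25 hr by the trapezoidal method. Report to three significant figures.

Trapezoidal AUC_0→3.25:
  [0→0.25]: (838.8+807.1)/2 × 0.25 = 205.7375
  [0.25→2.25]: (807.1+593.5)/2 × 2 = 1400.6
  [2.25→2.75]: (593.5+549.6)/2 × 0.5 = 285.775
  [2.75→3.25]: (549.6+509.0)/2 × 0.5 = 264.65
  Sum = 2156.7625 ng/mL·hr

AUC = 2160 ng/mL·hr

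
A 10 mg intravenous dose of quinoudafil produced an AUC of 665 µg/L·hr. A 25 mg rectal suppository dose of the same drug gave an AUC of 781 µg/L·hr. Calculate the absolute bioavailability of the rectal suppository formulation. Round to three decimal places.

F = 0.470

F = (AUC_ev / D_ev) / (AUC_iv / D_iv)
  = (781/25) / (665/10)
  = 31.24 / 66.5 = 0.4698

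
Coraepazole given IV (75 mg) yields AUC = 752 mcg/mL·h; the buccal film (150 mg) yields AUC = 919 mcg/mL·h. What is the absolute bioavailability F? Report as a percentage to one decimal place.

F = (AUC_ev / D_ev) / (AUC_iv / D_iv)
  = (919/150) / (752/75)
  = 6.12667 / 10.0267 = 0.6110
  = 61.10%

F = 61.1%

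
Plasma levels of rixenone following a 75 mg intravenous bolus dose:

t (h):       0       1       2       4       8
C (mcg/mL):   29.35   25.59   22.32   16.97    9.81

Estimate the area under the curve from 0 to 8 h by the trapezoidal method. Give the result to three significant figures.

AUC = 144 mcg/mL·h

Trapezoidal AUC_0→8:
  [0→1]: (29.35+25.59)/2 × 1 = 27.47
  [1→2]: (25.59+22.32)/2 × 1 = 23.955
  [2→4]: (22.32+16.97)/2 × 2 = 39.29
  [4→8]: (16.97+9.81)/2 × 4 = 53.56
  Sum = 144.275 mcg/mL·h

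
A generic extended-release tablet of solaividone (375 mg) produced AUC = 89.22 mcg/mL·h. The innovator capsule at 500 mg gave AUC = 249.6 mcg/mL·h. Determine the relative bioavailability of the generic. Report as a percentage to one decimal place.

F_rel = (AUC_test/D_test) / (AUC_ref/D_ref)
      = (89.22/375) / (249.6/500)
      = 0.23792 / 0.4992 = 0.4766 = 47.66%

F_rel = 47.7%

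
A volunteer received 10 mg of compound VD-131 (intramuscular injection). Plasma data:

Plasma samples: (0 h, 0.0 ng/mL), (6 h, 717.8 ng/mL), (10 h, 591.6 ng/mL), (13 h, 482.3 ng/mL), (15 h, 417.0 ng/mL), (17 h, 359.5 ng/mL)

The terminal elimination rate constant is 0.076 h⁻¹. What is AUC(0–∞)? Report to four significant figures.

AUC = 12790 ng/mL·h

Trapezoidal AUC_0→17:
  [0→6]: (0.0+717.8)/2 × 6 = 2153.4
  [6→10]: (717.8+591.6)/2 × 4 = 2618.8
  [10→13]: (591.6+482.3)/2 × 3 = 1610.85
  [13→15]: (482.3+417.0)/2 × 2 = 899.3
  [15→17]: (417.0+359.5)/2 × 2 = 776.5
  Sum = 8058.85 ng/mL·h
Extrapolated tail: C_last / k_e = 359.5 / 0.076 = 4730.263
AUC_0→∞ = 8058.85 + 4730.263 = 12789.113 ng/mL·h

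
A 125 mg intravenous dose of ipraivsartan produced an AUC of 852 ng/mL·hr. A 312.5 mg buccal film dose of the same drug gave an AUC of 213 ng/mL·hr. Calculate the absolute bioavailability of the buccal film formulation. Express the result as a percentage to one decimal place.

F = 10.0%

F = (AUC_ev / D_ev) / (AUC_iv / D_iv)
  = (213/312.5) / (852/125)
  = 0.6816 / 6.816 = 0.1000
  = 10.00%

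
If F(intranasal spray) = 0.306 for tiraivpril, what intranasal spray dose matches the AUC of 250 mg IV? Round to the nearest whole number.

For equal systemic exposure: F × D_ev = D_iv
D_ev = D_iv / F = 250 / 0.306 = 816.993 mg

D_intranasal = 817 mg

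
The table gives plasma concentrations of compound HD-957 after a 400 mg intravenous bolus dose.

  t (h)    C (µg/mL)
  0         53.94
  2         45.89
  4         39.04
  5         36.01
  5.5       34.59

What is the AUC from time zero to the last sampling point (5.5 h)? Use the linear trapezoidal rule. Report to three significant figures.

AUC = 240 µg/mL·h

Trapezoidal AUC_0→5.5:
  [0→2]: (53.94+45.89)/2 × 2 = 99.83
  [2→4]: (45.89+39.04)/2 × 2 = 84.93
  [4→5]: (39.04+36.01)/2 × 1 = 37.525
  [5→5.5]: (36.01+34.59)/2 × 0.5 = 17.65
  Sum = 239.935 µg/mL·h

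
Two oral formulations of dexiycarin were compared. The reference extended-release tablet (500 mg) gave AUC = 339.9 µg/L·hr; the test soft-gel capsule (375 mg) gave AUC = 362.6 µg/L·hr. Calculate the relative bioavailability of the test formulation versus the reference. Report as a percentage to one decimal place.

F_rel = (AUC_test/D_test) / (AUC_ref/D_ref)
      = (362.6/375) / (339.9/500)
      = 0.966933 / 0.6798 = 1.4224 = 142.24%

F_rel = 142.2%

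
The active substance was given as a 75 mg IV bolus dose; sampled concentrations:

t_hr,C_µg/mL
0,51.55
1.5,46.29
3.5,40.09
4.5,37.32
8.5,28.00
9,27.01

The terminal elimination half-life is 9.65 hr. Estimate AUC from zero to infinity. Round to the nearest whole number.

Trapezoidal AUC_0→9:
  [0→1.5]: (51.55+46.29)/2 × 1.5 = 73.38
  [1.5→3.5]: (46.29+40.09)/2 × 2 = 86.38
  [3.5→4.5]: (40.09+37.32)/2 × 1 = 38.705
  [4.5→8.5]: (37.32+28.00)/2 × 4 = 130.64
  [8.5→9]: (28.00+27.01)/2 × 0.5 = 13.7525
  Sum = 342.8575 µg/mL·hr
k_e = ln2 / t½ = 0.693147 / 9.65 = 0.0718 hr^-1
Extrapolated tail: C_last / k_e = 27.01 / 0.0718 = 376.184
AUC_0→∞ = 342.8575 + 376.184 = 719.0415 µg/mL·hr

AUC = 719 µg/mL·hr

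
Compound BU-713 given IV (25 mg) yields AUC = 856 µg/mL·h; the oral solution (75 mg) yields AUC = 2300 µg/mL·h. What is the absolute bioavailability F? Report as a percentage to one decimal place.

F = (AUC_ev / D_ev) / (AUC_iv / D_iv)
  = (2300/75) / (856/25)
  = 30.6667 / 34.24 = 0.8956
  = 89.56%

F = 89.6%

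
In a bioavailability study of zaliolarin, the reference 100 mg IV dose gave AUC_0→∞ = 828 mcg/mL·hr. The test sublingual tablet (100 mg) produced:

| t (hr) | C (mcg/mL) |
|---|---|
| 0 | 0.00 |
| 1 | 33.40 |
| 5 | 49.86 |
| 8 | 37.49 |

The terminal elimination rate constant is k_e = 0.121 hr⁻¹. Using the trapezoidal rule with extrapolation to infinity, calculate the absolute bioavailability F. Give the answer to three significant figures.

F = 0.754

Trapezoidal AUC_0→8 (sublingual tablet):
  [0→1]: (0.00+33.40)/2 × 1 = 16.7
  [1→5]: (33.40+49.86)/2 × 4 = 166.52
  [5→8]: (49.86+37.49)/2 × 3 = 131.025
  Sum = 314.245 mcg/mL·hr
Tail: C_last/k_e = 37.49/0.121 = 309.835
AUC_0→∞ (sublingual tablet) = 314.245 + 309.835 = 624.08 mcg/mL·hr
F = (AUC_ev/D_ev)/(AUC_iv/D_iv) = (624.08/100)/(828/100) = 6.2408/8.28 = 0.7537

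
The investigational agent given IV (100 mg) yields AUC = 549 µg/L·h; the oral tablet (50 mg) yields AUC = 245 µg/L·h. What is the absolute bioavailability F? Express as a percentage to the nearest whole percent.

F = (AUC_ev / D_ev) / (AUC_iv / D_iv)
  = (245/50) / (549/100)
  = 4.9 / 5.49 = 0.8925
  = 89.25%

F = 89%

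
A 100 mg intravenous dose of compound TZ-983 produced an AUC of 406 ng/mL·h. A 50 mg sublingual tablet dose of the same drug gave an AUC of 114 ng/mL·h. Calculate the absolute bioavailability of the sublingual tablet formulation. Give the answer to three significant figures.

F = (AUC_ev / D_ev) / (AUC_iv / D_iv)
  = (114/50) / (406/100)
  = 2.28 / 4.06 = 0.5616

F = 0.562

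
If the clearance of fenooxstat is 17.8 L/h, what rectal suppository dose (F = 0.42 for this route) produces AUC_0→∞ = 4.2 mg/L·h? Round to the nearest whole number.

Dose = CL × AUC_0→∞ / F
     = 17.8 × 4.2 / 0.42 = 178 mg

Dose = 178 mg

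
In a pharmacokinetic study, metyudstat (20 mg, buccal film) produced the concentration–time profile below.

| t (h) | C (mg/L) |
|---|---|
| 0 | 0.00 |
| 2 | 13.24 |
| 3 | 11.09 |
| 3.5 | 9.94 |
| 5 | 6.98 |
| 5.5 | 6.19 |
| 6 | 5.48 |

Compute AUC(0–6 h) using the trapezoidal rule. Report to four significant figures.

Trapezoidal AUC_0→6:
  [0→2]: (0.00+13.24)/2 × 2 = 13.24
  [2→3]: (13.24+11.09)/2 × 1 = 12.165
  [3→3.5]: (11.09+9.94)/2 × 0.5 = 5.2575
  [3.5→5]: (9.94+6.98)/2 × 1.5 = 12.69
  [5→5.5]: (6.98+6.19)/2 × 0.5 = 3.2925
  [5.5→6]: (6.19+5.48)/2 × 0.5 = 2.9175
  Sum = 49.5625 mg/L·h

AUC = 49.56 mg/L·h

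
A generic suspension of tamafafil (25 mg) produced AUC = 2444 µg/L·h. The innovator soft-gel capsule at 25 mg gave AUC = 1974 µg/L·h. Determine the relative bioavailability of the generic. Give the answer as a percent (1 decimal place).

F_rel = 123.8%

F_rel = (AUC_test/D_test) / (AUC_ref/D_ref)
      = (2444/25) / (1974/25)
      = 97.76 / 78.96 = 1.2381 = 123.81%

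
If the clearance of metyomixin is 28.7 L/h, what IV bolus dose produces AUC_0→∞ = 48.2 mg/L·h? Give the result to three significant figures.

Dose = 1380 mg

Dose_iv = CL × AUC_0→∞
     = 28.7 × 48.2 = 1383.34 mg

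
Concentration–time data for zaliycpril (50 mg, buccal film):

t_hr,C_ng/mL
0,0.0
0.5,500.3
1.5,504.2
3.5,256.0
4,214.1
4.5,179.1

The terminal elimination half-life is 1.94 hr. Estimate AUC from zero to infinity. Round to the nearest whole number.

Trapezoidal AUC_0→4.5:
  [0→0.5]: (0.0+500.3)/2 × 0.5 = 125.075
  [0.5→1.5]: (500.3+504.2)/2 × 1 = 502.25
  [1.5→3.5]: (504.2+256.0)/2 × 2 = 760.2
  [3.5→4]: (256.0+214.1)/2 × 0.5 = 117.525
  [4→4.5]: (214.1+179.1)/2 × 0.5 = 98.3
  Sum = 1603.35 ng/mL·hr
k_e = ln2 / t½ = 0.693147 / 1.94 = 0.3573 hr^-1
Extrapolated tail: C_last / k_e = 179.1 / 0.3573 = 501.259
AUC_0→∞ = 1603.35 + 501.259 = 2104.609 ng/mL·hr

AUC = 2105 ng/mL·hr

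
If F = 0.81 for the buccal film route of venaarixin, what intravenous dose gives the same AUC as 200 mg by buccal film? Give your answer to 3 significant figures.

D_iv = 162 mg

Systemic exposure from an extravascular dose = F × D_ev, so the equivalent IV dose is F × D_ev.
D_iv = F × D_ev = 0.81 × 200 = 162 mg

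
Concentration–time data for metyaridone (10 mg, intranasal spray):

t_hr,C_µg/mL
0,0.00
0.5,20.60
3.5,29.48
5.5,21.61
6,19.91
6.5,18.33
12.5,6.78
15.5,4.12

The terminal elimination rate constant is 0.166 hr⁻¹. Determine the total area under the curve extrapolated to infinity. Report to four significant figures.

Trapezoidal AUC_0→15.5:
  [0→0.5]: (0.00+20.60)/2 × 0.5 = 5.15
  [0.5→3.5]: (20.60+29.48)/2 × 3 = 75.12
  [3.5→5.5]: (29.48+21.61)/2 × 2 = 51.09
  [5.5→6]: (21.61+19.91)/2 × 0.5 = 10.38
  [6→6.5]: (19.91+18.33)/2 × 0.5 = 9.56
  [6.5→12.5]: (18.33+6.78)/2 × 6 = 75.33
  [12.5→15.5]: (6.78+4.12)/2 × 3 = 16.35
  Sum = 242.98 µg/mL·hr
Extrapolated tail: C_last / k_e = 4.12 / 0.166 = 24.819
AUC_0→∞ = 242.98 + 24.819 = 267.799 µg/mL·hr

AUC = 267.8 µg/mL·hr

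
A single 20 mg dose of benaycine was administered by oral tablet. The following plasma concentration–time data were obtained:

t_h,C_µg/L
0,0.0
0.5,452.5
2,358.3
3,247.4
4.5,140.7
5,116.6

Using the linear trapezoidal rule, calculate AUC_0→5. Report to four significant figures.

AUC = 1379 µg/L·h

Trapezoidal AUC_0→5:
  [0→0.5]: (0.0+452.5)/2 × 0.5 = 113.125
  [0.5→2]: (452.5+358.3)/2 × 1.5 = 608.1
  [2→3]: (358.3+247.4)/2 × 1 = 302.85
  [3→4.5]: (247.4+140.7)/2 × 1.5 = 291.075
  [4.5→5]: (140.7+116.6)/2 × 0.5 = 64.325
  Sum = 1379.475 µg/L·h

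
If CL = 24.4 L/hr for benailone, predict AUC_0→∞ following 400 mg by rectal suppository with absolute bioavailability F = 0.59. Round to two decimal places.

AUC_0→∞ = F × Dose / CL
        = 0.59 × 400 / 24.4 = 9.67213 mg/L·hr

AUC = 9.67 mg/L·hr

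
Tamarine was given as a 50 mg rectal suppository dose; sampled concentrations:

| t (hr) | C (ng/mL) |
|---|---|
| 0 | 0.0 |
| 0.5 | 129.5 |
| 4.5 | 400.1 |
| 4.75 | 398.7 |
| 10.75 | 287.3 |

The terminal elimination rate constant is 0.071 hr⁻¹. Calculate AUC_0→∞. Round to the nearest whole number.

AUC = 7296 ng/mL·hr

Trapezoidal AUC_0→10.75:
  [0→0.5]: (0.0+129.5)/2 × 0.5 = 32.375
  [0.5→4.5]: (129.5+400.1)/2 × 4 = 1059.2
  [4.5→4.75]: (400.1+398.7)/2 × 0.25 = 99.85
  [4.75→10.75]: (398.7+287.3)/2 × 6 = 2058.0
  Sum = 3249.425 ng/mL·hr
Extrapolated tail: C_last / k_e = 287.3 / 0.071 = 4046.479
AUC_0→∞ = 3249.425 + 4046.479 = 7295.904 ng/mL·hr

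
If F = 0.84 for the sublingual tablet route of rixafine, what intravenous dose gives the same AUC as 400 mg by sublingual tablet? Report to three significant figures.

Systemic exposure from an extravascular dose = F × D_ev, so the equivalent IV dose is F × D_ev.
D_iv = F × D_ev = 0.84 × 400 = 336 mg

D_iv = 336 mg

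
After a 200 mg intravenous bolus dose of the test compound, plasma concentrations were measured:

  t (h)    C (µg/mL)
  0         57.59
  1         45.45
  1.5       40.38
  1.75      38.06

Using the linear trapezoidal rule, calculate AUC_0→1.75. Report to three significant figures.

AUC = 82.8 µg/mL·h

Trapezoidal AUC_0→1.75:
  [0→1]: (57.59+45.45)/2 × 1 = 51.52
  [1→1.5]: (45.45+40.38)/2 × 0.5 = 21.4575
  [1.5→1.75]: (40.38+38.06)/2 × 0.25 = 9.805
  Sum = 82.7825 µg/mL·h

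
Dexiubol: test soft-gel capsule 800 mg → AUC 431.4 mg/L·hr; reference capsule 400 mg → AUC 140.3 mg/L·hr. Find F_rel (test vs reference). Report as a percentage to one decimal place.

F_rel = (AUC_test/D_test) / (AUC_ref/D_ref)
      = (431.4/800) / (140.3/400)
      = 0.53925 / 0.35075 = 1.5374 = 153.74%

F_rel = 153.7%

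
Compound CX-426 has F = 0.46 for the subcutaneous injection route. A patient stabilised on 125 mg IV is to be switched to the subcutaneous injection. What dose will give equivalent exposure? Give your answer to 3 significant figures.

D_subcutaneous = 272 mg

For equal systemic exposure: F × D_ev = D_iv
D_ev = D_iv / F = 125 / 0.46 = 271.739 mg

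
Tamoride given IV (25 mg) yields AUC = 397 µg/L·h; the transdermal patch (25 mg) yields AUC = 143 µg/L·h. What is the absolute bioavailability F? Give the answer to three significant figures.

F = 0.360

F = (AUC_ev / D_ev) / (AUC_iv / D_iv)
  = (143/25) / (397/25)
  = 5.72 / 15.88 = 0.3602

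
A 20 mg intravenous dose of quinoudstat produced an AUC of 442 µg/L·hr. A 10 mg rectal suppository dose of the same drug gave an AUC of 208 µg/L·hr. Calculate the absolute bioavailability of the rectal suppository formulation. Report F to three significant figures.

F = (AUC_ev / D_ev) / (AUC_iv / D_iv)
  = (208/10) / (442/20)
  = 20.8 / 22.1 = 0.9412

F = 0.941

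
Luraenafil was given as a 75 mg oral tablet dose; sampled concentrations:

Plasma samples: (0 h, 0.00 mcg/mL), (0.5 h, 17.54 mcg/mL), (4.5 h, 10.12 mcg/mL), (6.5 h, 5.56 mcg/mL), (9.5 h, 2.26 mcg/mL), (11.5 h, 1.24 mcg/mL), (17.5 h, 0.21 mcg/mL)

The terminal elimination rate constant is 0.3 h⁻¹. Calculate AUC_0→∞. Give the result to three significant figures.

Trapezoidal AUC_0→17.5:
  [0→0.5]: (0.00+17.54)/2 × 0.5 = 4.385
  [0.5→4.5]: (17.54+10.12)/2 × 4 = 55.32
  [4.5→6.5]: (10.12+5.56)/2 × 2 = 15.68
  [6.5→9.5]: (5.56+2.26)/2 × 3 = 11.73
  [9.5→11.5]: (2.26+1.24)/2 × 2 = 3.5
  [11.5→17.5]: (1.24+0.21)/2 × 6 = 4.35
  Sum = 94.965 mcg/mL·h
Extrapolated tail: C_last / k_e = 0.21 / 0.3 = 0.700
AUC_0→∞ = 94.965 + 0.700 = 95.665 mcg/mL·h

AUC = 95.7 mcg/mL·h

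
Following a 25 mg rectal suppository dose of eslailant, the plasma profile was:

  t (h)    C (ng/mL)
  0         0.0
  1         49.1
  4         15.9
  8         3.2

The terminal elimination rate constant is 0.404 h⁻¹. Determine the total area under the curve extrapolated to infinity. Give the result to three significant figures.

Trapezoidal AUC_0→8:
  [0→1]: (0.0+49.1)/2 × 1 = 24.55
  [1→4]: (49.1+15.9)/2 × 3 = 97.5
  [4→8]: (15.9+3.2)/2 × 4 = 38.2
  Sum = 160.25 ng/mL·h
Extrapolated tail: C_last / k_e = 3.2 / 0.404 = 7.921
AUC_0→∞ = 160.25 + 7.921 = 168.171 ng/mL·h

AUC = 168 ng/mL·h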